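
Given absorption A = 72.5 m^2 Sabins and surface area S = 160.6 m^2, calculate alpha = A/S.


Absorption coefficient = absorbed power / incident power
alpha = A / S = 72.5 / 160.6 = 0.45143


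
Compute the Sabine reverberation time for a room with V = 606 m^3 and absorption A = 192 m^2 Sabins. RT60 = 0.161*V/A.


RT60 = 0.161 * 606 / 192 = 0.50816 s


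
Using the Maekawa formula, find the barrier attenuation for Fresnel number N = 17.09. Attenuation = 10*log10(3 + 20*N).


3 + 20*N = 3 + 20*17.09 = 344.8
Att = 10*log10(344.8) = 25.376 dB


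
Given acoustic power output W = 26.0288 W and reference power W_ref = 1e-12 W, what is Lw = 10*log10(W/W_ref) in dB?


W / W_ref = 26.0288 / 1e-12 = 2.60288e+13
Lw = 10 * log10(2.60288e+13) = 134.15 dB


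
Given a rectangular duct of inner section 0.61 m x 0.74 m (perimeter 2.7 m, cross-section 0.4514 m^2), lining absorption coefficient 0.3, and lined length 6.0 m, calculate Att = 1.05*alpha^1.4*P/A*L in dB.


alpha^1.4 = 0.3^1.4 = 0.18534
Attenuation rate = 1.05 * alpha^1.4 * P / A
= 1.05 * 0.18534 * 2.7 / 0.4514 = 1.16402 dB/m
Total Att = 1.16402 * 6.0 = 6.9841 dB


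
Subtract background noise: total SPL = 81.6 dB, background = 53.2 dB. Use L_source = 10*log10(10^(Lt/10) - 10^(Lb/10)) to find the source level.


10^(81.6/10) = 1.44544e+08
10^(53.2/10) = 208930
Difference = 1.44544e+08 - 208930 = 1.44335e+08
L_source = 10*log10(1.44335e+08) = 81.594 dB


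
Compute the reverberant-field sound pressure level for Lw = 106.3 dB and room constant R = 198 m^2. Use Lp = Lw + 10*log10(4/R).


4/R = 4/198 = 0.020202
Lp = 106.3 + 10*log10(0.020202) = 89.354 dB


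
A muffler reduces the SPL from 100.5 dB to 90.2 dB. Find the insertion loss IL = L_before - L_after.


Insertion loss = SPL without muffler - SPL with muffler
IL = 100.5 - 90.2 = 10.3 dB


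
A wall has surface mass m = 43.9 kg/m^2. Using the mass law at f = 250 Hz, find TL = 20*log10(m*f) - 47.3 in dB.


m * f = 43.9 * 250 = 10975
20*log10(10975) = 80.8081 dB
TL = 80.8081 - 47.3 = 33.508 dB


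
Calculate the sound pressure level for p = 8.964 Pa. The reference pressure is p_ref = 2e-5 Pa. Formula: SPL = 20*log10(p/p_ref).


p / p_ref = 8.964 / 2e-5 = 448200
SPL = 20 * log10(448200) = 113.03 dB


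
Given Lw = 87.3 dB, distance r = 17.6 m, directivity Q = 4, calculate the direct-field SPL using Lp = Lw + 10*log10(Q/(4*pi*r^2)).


4*pi*r^2 = 4*pi*17.6^2 = 3892.56 m^2
Q / (4*pi*r^2) = 4 / 3892.56 = 0.0010276
Lp = 87.3 + 10*log10(0.0010276) = 57.418 dB


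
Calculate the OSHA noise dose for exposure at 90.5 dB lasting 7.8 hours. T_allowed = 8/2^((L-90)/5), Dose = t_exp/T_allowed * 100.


T_allowed = 8 / 2^((90.5 - 90)/5) = 7.46426 hr
Dose = 7.8 / 7.46426 * 100 = 104.5 %


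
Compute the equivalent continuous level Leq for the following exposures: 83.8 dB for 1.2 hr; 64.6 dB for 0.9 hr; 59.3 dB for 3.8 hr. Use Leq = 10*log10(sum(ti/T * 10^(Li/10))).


T_total = 1.2 + 0.9 + 3.8 = 5.9 hr
(1.2/5.9) * 10^(83.8/10) = 4.87898e+07
(0.9/5.9) * 10^(64.6/10) = 439937
(3.8/5.9) * 10^(59.3/10) = 548191
Sum = 4.87898e+07 + 439937 + 548191 = 4.97779e+07
Leq = 10*log10(4.97779e+07) = 76.97 dB


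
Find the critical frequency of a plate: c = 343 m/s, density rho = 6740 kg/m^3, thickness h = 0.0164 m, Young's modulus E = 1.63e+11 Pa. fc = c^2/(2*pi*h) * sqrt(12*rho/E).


12*rho/E = 12*6740/1.63e+11 = 4.96196e-07
sqrt(12*rho/E) = sqrt(4.96196e-07) = 0.000704412
c^2/(2*pi*h) = 343^2/(2*pi*0.0164) = 1.14173e+06
fc = 1.14173e+06 * 0.000704412 = 804.25 Hz


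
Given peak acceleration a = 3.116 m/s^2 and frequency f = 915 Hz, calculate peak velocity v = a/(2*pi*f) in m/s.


omega = 2*pi*f = 2*pi*915 = 5749.11 rad/s
v = a / omega = 3.116 / 5749.11 = 0.000542 m/s


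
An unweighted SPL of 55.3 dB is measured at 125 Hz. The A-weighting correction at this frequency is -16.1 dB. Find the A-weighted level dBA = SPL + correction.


A-weighting table: 125 Hz -> -16.1 dB correction
SPL_A = SPL + correction = 55.3 + (-16.1) = 39.2 dBA


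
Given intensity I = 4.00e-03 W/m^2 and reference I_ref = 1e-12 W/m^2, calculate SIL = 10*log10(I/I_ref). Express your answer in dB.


I / I_ref = 4.00e-03 / 1e-12 = 4e+09
SIL = 10 * log10(4e+09) = 96.021 dB


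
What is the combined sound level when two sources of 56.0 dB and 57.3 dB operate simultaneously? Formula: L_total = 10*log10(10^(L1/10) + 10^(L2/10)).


10^(56.0/10) = 398107
10^(57.3/10) = 537032
Sum = 398107 + 537032 = 935139
L_total = 10*log10(935139) = 59.709 dB


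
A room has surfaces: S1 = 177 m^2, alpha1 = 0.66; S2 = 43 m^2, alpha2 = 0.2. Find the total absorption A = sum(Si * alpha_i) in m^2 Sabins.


177 * 0.66 = 116.82
43 * 0.2 = 8.6
A_total = 116.82 + 8.6 = 125.42 m^2


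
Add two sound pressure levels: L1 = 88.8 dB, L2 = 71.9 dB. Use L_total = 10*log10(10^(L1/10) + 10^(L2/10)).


10^(88.8/10) = 7.58578e+08
10^(71.9/10) = 1.54882e+07
Sum = 7.58578e+08 + 1.54882e+07 = 7.74066e+08
L_total = 10*log10(7.74066e+08) = 88.888 dB


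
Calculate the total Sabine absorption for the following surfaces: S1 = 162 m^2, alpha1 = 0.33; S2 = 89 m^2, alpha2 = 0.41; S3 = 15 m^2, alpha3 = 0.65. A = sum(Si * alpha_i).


162 * 0.33 = 53.46
89 * 0.41 = 36.49
15 * 0.65 = 9.75
A_total = 53.46 + 36.49 + 9.75 = 99.7 m^2


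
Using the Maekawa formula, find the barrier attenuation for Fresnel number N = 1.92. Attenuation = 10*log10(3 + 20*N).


3 + 20*N = 3 + 20*1.92 = 41.4
Att = 10*log10(41.4) = 16.17 dB


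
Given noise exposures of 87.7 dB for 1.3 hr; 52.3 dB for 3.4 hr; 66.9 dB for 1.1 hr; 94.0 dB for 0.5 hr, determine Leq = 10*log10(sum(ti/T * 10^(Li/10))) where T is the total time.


T_total = 1.3 + 3.4 + 1.1 + 0.5 = 6.3 hr
(1.3/6.3) * 10^(87.7/10) = 1.21507e+08
(3.4/6.3) * 10^(52.3/10) = 91651.2
(1.1/6.3) * 10^(66.9/10) = 855169
(0.5/6.3) * 10^(94.0/10) = 1.99356e+08
Sum = 1.21507e+08 + 91651.2 + 855169 + 1.99356e+08 = 3.2181e+08
Leq = 10*log10(3.2181e+08) = 85.076 dB


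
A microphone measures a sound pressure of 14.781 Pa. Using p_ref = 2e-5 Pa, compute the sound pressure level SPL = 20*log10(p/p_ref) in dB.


p / p_ref = 14.781 / 2e-5 = 739050
SPL = 20 * log10(739050) = 117.37 dB


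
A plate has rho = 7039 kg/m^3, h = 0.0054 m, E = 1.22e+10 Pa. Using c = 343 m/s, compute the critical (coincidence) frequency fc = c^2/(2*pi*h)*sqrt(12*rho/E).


12*rho/E = 12*7039/1.22e+10 = 6.92361e-06
sqrt(12*rho/E) = sqrt(6.92361e-06) = 0.00263128
c^2/(2*pi*h) = 343^2/(2*pi*0.0054) = 3.46749e+06
fc = 3.46749e+06 * 0.00263128 = 9123.9 Hz


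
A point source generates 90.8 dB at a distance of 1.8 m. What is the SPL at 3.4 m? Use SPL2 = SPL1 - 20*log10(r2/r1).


r2/r1 = 3.4/1.8 = 1.88889
Correction = 20*log10(1.88889) = 5.52413 dB
SPL2 = 90.8 - 5.52413 = 85.276 dB


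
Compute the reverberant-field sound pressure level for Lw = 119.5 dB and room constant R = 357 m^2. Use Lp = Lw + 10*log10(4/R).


4/R = 4/357 = 0.0112045
Lp = 119.5 + 10*log10(0.0112045) = 99.994 dB


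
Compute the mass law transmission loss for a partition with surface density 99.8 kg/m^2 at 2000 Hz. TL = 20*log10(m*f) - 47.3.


m * f = 99.8 * 2000 = 199600
20*log10(199600) = 106.003 dB
TL = 106.003 - 47.3 = 58.703 dB


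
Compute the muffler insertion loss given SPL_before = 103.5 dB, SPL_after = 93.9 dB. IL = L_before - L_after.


Insertion loss = SPL without muffler - SPL with muffler
IL = 103.5 - 93.9 = 9.6 dB


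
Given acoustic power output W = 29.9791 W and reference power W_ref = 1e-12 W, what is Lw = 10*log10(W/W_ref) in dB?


W / W_ref = 29.9791 / 1e-12 = 2.99791e+13
Lw = 10 * log10(2.99791e+13) = 134.77 dB


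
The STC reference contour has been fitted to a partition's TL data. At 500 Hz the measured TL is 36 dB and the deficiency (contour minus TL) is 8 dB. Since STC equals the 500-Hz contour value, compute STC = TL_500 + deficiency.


By ASTM E413, STC = value of the fitted reference contour at 500 Hz.
Contour value at 500 Hz = TL_500 + deficiency = 36 + 8 = 44
STC = 44


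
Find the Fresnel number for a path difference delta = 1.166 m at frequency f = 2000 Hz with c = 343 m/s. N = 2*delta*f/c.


N = 2*delta*f/c = 2*delta/lambda, where lambda = c/f
lambda = 343 / 2000 = 0.1715 m
N = 2 * 1.166 / 0.1715 = 13.598


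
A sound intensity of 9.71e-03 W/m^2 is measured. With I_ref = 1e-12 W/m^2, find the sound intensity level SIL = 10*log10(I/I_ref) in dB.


I / I_ref = 9.71e-03 / 1e-12 = 9.71e+09
SIL = 10 * log10(9.71e+09) = 99.872 dB


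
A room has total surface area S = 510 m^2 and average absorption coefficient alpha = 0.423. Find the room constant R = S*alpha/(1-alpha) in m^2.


R = 510 * 0.423 / (1 - 0.423) = 373.88 m^2


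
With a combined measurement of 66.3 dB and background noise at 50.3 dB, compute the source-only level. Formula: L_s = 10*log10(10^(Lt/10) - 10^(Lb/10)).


10^(66.3/10) = 4.2658e+06
10^(50.3/10) = 107152
Difference = 4.2658e+06 - 107152 = 4.15865e+06
L_source = 10*log10(4.15865e+06) = 66.19 dB


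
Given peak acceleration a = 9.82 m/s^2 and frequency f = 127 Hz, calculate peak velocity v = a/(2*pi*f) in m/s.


omega = 2*pi*f = 2*pi*127 = 797.965 rad/s
v = a / omega = 9.82 / 797.965 = 0.012306 m/s


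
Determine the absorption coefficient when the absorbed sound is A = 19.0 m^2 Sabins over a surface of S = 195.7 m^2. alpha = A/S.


Absorption coefficient = absorbed power / incident power
alpha = A / S = 19.0 / 195.7 = 0.097087


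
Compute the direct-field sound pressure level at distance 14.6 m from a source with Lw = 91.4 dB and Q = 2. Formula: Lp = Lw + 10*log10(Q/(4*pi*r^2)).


4*pi*r^2 = 4*pi*14.6^2 = 2678.65 m^2
Q / (4*pi*r^2) = 2 / 2678.65 = 0.000746645
Lp = 91.4 + 10*log10(0.000746645) = 60.131 dB


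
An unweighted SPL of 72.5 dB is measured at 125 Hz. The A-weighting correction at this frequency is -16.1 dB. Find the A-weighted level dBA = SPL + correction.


A-weighting table: 125 Hz -> -16.1 dB correction
SPL_A = SPL + correction = 72.5 + (-16.1) = 56.4 dBA


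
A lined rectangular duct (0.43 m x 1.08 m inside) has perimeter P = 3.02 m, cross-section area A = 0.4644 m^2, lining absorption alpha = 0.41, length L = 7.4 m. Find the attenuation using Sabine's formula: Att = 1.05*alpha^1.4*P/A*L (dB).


alpha^1.4 = 0.41^1.4 = 0.28701
Attenuation rate = 1.05 * alpha^1.4 * P / A
= 1.05 * 0.28701 * 3.02 / 0.4644 = 1.95975 dB/m
Total Att = 1.95975 * 7.4 = 14.502 dB


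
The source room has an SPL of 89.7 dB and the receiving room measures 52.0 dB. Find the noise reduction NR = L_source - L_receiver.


NR = L_source - L_receiver (difference between source and receiving room levels)
NR = 89.7 - 52.0 = 37.7 dB


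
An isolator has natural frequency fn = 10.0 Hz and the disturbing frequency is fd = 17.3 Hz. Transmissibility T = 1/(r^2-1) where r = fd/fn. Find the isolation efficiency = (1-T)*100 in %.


r = 17.3 / 10.0 = 1.73
r^2 - 1 = 1.73^2 - 1 = 1.9929
T = 1/1.9929 = 0.501781
Efficiency = (1 - 0.501781)*100 = 49.822 %


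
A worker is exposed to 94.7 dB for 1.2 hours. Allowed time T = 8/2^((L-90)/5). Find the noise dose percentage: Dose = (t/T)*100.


T_allowed = 8 / 2^((94.7 - 90)/5) = 4.16986 hr
Dose = 1.2 / 4.16986 * 100 = 28.778 %


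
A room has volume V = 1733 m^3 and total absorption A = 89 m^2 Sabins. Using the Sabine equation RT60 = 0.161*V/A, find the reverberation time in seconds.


RT60 = 0.161 * 1733 / 89 = 3.135 s


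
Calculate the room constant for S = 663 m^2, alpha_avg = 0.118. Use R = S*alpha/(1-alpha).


R = 663 * 0.118 / (1 - 0.118) = 88.701 m^2


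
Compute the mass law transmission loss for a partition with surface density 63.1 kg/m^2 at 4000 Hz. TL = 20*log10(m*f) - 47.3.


m * f = 63.1 * 4000 = 252400
20*log10(252400) = 108.042 dB
TL = 108.042 - 47.3 = 60.742 dB


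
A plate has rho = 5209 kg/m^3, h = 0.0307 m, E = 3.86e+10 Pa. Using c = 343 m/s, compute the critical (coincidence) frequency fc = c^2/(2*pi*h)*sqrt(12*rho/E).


12*rho/E = 12*5209/3.86e+10 = 1.61938e-06
sqrt(12*rho/E) = sqrt(1.61938e-06) = 0.00127255
c^2/(2*pi*h) = 343^2/(2*pi*0.0307) = 609916
fc = 609916 * 0.00127255 = 776.15 Hz


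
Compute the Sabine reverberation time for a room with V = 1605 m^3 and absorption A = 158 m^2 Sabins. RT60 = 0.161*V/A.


RT60 = 0.161 * 1605 / 158 = 1.6355 s


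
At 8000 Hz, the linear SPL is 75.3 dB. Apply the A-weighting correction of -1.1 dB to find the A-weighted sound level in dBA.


A-weighting table: 8000 Hz -> -1.1 dB correction
SPL_A = SPL + correction = 75.3 + (-1.1) = 74.2 dBA


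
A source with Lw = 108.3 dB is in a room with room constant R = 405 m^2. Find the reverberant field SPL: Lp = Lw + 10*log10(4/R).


4/R = 4/405 = 0.00987654
Lp = 108.3 + 10*log10(0.00987654) = 88.246 dB


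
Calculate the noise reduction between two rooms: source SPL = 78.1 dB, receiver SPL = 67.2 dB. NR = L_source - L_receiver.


NR = L_source - L_receiver (difference between source and receiving room levels)
NR = 78.1 - 67.2 = 10.9 dB


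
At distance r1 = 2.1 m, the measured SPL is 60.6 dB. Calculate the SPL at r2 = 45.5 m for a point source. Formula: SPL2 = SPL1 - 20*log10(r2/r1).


r2/r1 = 45.5/2.1 = 21.6667
Correction = 20*log10(21.6667) = 26.7159 dB
SPL2 = 60.6 - 26.7159 = 33.884 dB


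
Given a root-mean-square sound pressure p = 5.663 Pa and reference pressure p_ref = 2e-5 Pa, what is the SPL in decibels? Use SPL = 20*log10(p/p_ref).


p / p_ref = 5.663 / 2e-5 = 283150
SPL = 20 * log10(283150) = 109.04 dB


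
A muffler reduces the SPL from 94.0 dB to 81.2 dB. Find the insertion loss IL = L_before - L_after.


Insertion loss = SPL without muffler - SPL with muffler
IL = 94.0 - 81.2 = 12.8 dB


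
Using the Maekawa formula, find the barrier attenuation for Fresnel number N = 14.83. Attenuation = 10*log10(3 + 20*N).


3 + 20*N = 3 + 20*14.83 = 299.6
Att = 10*log10(299.6) = 24.765 dB


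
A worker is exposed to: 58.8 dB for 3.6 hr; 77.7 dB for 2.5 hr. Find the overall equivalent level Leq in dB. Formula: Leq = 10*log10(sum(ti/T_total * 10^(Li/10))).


T_total = 3.6 + 2.5 = 6.1 hr
(3.6/6.1) * 10^(58.8/10) = 447685
(2.5/6.1) * 10^(77.7/10) = 2.41329e+07
Sum = 447685 + 2.41329e+07 = 2.45806e+07
Leq = 10*log10(2.45806e+07) = 73.906 dB


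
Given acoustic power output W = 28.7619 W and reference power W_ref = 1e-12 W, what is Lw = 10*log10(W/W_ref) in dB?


W / W_ref = 28.7619 / 1e-12 = 2.87619e+13
Lw = 10 * log10(2.87619e+13) = 134.59 dB


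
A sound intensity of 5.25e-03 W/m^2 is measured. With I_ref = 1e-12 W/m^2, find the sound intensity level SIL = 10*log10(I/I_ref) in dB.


I / I_ref = 5.25e-03 / 1e-12 = 5.25e+09
SIL = 10 * log10(5.25e+09) = 97.202 dB


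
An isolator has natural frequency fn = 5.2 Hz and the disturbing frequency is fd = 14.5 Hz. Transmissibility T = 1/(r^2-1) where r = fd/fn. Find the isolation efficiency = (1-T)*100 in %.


r = 14.5 / 5.2 = 2.78846
r^2 - 1 = 2.78846^2 - 1 = 6.77551
T = 1/6.77551 = 0.14759
Efficiency = (1 - 0.14759)*100 = 85.241 %


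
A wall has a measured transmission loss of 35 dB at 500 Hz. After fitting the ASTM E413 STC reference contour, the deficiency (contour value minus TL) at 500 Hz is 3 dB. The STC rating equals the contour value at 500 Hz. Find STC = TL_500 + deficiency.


By ASTM E413, STC = value of the fitted reference contour at 500 Hz.
Contour value at 500 Hz = TL_500 + deficiency = 35 + 3 = 38
STC = 38


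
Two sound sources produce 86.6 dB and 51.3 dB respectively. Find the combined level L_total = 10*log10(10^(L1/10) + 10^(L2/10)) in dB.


10^(86.6/10) = 4.57088e+08
10^(51.3/10) = 134896
Sum = 4.57088e+08 + 134896 = 4.57223e+08
L_total = 10*log10(4.57223e+08) = 86.601 dB


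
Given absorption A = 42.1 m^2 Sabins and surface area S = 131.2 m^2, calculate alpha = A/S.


Absorption coefficient = absorbed power / incident power
alpha = A / S = 42.1 / 131.2 = 0.32088


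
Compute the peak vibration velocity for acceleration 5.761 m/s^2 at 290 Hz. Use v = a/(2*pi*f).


omega = 2*pi*f = 2*pi*290 = 1822.12 rad/s
v = a / omega = 5.761 / 1822.12 = 0.0031617 m/s


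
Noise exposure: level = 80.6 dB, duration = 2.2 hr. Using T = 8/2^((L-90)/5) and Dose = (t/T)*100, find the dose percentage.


T_allowed = 8 / 2^((80.6 - 90)/5) = 29.446 hr
Dose = 2.2 / 29.446 * 100 = 7.4713 %


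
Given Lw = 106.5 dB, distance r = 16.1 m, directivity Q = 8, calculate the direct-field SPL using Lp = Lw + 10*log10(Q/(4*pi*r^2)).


4*pi*r^2 = 4*pi*16.1^2 = 3257.33 m^2
Q / (4*pi*r^2) = 8 / 3257.33 = 0.002456
Lp = 106.5 + 10*log10(0.002456) = 80.402 dB


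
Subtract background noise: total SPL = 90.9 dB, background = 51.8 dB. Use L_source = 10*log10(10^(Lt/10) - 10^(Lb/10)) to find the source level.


10^(90.9/10) = 1.23027e+09
10^(51.8/10) = 151356
Difference = 1.23027e+09 - 151356 = 1.23012e+09
L_source = 10*log10(1.23012e+09) = 90.899 dB


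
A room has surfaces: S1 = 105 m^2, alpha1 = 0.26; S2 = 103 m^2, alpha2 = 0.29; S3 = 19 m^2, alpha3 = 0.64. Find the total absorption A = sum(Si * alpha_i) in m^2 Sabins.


105 * 0.26 = 27.3
103 * 0.29 = 29.87
19 * 0.64 = 12.16
A_total = 27.3 + 29.87 + 12.16 = 69.33 m^2


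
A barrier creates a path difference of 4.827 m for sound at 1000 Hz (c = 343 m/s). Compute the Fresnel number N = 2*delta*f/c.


N = 2*delta*f/c = 2*delta/lambda, where lambda = c/f
lambda = 343 / 1000 = 0.343 m
N = 2 * 4.827 / 0.343 = 28.146


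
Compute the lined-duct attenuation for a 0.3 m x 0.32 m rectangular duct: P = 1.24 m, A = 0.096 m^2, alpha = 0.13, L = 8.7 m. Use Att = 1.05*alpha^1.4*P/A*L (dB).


alpha^1.4 = 0.13^1.4 = 0.0574805
Attenuation rate = 1.05 * alpha^1.4 * P / A
= 1.05 * 0.0574805 * 1.24 / 0.096 = 0.779579 dB/m
Total Att = 0.779579 * 8.7 = 6.7823 dB


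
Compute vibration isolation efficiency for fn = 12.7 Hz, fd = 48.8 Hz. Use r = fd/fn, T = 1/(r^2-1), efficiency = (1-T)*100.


r = 48.8 / 12.7 = 3.84252
r^2 - 1 = 3.84252^2 - 1 = 13.765
T = 1/13.765 = 0.072648
Efficiency = (1 - 0.072648)*100 = 92.735 %


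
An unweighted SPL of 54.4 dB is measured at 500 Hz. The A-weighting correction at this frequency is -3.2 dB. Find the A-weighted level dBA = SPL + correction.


A-weighting table: 500 Hz -> -3.2 dB correction
SPL_A = SPL + correction = 54.4 + (-3.2) = 51.2 dBA


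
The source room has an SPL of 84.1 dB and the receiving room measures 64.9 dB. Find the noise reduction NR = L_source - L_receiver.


NR = L_source - L_receiver (difference between source and receiving room levels)
NR = 84.1 - 64.9 = 19.2 dB


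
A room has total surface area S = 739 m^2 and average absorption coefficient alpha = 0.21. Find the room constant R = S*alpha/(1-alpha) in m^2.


R = 739 * 0.21 / (1 - 0.21) = 196.44 m^2


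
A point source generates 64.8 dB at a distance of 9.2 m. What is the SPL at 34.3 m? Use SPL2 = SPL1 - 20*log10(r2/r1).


r2/r1 = 34.3/9.2 = 3.72826
Correction = 20*log10(3.72826) = 11.4301 dB
SPL2 = 64.8 - 11.4301 = 53.37 dB


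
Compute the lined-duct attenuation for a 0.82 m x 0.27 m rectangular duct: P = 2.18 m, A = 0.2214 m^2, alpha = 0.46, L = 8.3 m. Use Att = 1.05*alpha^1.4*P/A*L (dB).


alpha^1.4 = 0.46^1.4 = 0.337179
Attenuation rate = 1.05 * alpha^1.4 * P / A
= 1.05 * 0.337179 * 2.18 / 0.2214 = 3.48601 dB/m
Total Att = 3.48601 * 8.3 = 28.934 dB


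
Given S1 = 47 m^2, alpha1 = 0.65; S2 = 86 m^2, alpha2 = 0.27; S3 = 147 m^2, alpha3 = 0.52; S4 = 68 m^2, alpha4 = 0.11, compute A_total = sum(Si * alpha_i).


47 * 0.65 = 30.55
86 * 0.27 = 23.22
147 * 0.52 = 76.44
68 * 0.11 = 7.48
A_total = 30.55 + 23.22 + 76.44 + 7.48 = 137.69 m^2


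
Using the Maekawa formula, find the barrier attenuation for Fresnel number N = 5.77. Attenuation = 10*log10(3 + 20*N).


3 + 20*N = 3 + 20*5.77 = 118.4
Att = 10*log10(118.4) = 20.734 dB


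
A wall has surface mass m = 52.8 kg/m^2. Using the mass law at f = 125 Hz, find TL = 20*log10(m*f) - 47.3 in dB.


m * f = 52.8 * 125 = 6600
20*log10(6600) = 76.3909 dB
TL = 76.3909 - 47.3 = 29.091 dB


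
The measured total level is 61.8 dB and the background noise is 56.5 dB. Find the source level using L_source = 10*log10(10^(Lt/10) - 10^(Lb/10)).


10^(61.8/10) = 1.51356e+06
10^(56.5/10) = 446684
Difference = 1.51356e+06 - 446684 = 1.06688e+06
L_source = 10*log10(1.06688e+06) = 60.281 dB


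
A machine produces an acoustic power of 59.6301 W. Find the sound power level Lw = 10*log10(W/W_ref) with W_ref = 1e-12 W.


W / W_ref = 59.6301 / 1e-12 = 5.96301e+13
Lw = 10 * log10(5.96301e+13) = 137.75 dB


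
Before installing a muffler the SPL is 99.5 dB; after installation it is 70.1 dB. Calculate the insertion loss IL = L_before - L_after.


Insertion loss = SPL without muffler - SPL with muffler
IL = 99.5 - 70.1 = 29.4 dB


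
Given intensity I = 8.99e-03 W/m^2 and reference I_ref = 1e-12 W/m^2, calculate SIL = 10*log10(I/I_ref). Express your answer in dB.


I / I_ref = 8.99e-03 / 1e-12 = 8.99e+09
SIL = 10 * log10(8.99e+09) = 99.538 dB


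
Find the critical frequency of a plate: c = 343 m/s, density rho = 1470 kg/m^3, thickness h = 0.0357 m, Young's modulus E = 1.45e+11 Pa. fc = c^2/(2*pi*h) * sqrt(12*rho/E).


12*rho/E = 12*1470/1.45e+11 = 1.21655e-07
sqrt(12*rho/E) = sqrt(1.21655e-07) = 0.000348791
c^2/(2*pi*h) = 343^2/(2*pi*0.0357) = 524494
fc = 524494 * 0.000348791 = 182.94 Hz


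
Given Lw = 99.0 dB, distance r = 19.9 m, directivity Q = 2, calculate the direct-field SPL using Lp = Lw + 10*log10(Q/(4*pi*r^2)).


4*pi*r^2 = 4*pi*19.9^2 = 4976.41 m^2
Q / (4*pi*r^2) = 2 / 4976.41 = 0.000401896
Lp = 99.0 + 10*log10(0.000401896) = 65.041 dB


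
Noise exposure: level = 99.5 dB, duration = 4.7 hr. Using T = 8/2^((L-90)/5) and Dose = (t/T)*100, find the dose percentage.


T_allowed = 8 / 2^((99.5 - 90)/5) = 2.14355 hr
Dose = 4.7 / 2.14355 * 100 = 219.26 %


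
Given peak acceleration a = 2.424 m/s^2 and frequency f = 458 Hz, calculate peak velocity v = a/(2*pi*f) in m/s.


omega = 2*pi*f = 2*pi*458 = 2877.7 rad/s
v = a / omega = 2.424 / 2877.7 = 0.00084234 m/s


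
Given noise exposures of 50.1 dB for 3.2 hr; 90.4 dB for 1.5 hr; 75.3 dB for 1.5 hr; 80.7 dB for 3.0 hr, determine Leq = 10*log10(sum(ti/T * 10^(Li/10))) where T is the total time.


T_total = 3.2 + 1.5 + 1.5 + 3.0 = 9.2 hr
(3.2/9.2) * 10^(50.1/10) = 35592.8
(1.5/9.2) * 10^(90.4/10) = 1.78774e+08
(1.5/9.2) * 10^(75.3/10) = 5.52463e+06
(3.0/9.2) * 10^(80.7/10) = 3.83119e+07
Sum = 35592.8 + 1.78774e+08 + 5.52463e+06 + 3.83119e+07 = 2.22646e+08
Leq = 10*log10(2.22646e+08) = 83.476 dB


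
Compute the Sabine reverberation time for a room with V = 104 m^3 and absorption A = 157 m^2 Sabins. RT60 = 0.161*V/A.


RT60 = 0.161 * 104 / 157 = 0.10665 s


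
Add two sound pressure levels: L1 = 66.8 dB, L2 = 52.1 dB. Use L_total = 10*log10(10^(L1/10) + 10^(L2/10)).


10^(66.8/10) = 4.7863e+06
10^(52.1/10) = 162181
Sum = 4.7863e+06 + 162181 = 4.94848e+06
L_total = 10*log10(4.94848e+06) = 66.945 dB


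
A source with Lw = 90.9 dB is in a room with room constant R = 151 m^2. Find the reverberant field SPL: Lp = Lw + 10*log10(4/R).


4/R = 4/151 = 0.0264901
Lp = 90.9 + 10*log10(0.0264901) = 75.131 dB


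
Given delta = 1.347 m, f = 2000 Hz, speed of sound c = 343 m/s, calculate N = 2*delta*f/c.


N = 2*delta*f/c = 2*delta/lambda, where lambda = c/f
lambda = 343 / 2000 = 0.1715 m
N = 2 * 1.347 / 0.1715 = 15.708


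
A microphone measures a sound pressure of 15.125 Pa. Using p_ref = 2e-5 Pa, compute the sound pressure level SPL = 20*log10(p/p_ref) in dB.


p / p_ref = 15.125 / 2e-5 = 756250
SPL = 20 * log10(756250) = 117.57 dB


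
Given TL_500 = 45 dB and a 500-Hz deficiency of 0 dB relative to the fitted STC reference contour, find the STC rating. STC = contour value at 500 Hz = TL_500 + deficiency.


By ASTM E413, STC = value of the fitted reference contour at 500 Hz.
Contour value at 500 Hz = TL_500 + deficiency = 45 + 0 = 45
STC = 45


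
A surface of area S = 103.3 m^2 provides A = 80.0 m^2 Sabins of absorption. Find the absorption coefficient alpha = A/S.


Absorption coefficient = absorbed power / incident power
alpha = A / S = 80.0 / 103.3 = 0.77444


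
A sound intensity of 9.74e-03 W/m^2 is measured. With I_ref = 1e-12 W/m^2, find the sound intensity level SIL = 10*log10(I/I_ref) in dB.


I / I_ref = 9.74e-03 / 1e-12 = 9.74e+09
SIL = 10 * log10(9.74e+09) = 99.886 dB


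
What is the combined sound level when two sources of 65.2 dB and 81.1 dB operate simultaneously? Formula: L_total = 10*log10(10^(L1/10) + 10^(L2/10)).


10^(65.2/10) = 3.31131e+06
10^(81.1/10) = 1.28825e+08
Sum = 3.31131e+06 + 1.28825e+08 = 1.32136e+08
L_total = 10*log10(1.32136e+08) = 81.21 dB


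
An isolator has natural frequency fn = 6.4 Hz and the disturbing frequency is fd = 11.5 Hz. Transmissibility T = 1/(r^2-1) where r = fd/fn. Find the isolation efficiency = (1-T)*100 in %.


r = 11.5 / 6.4 = 1.79688
r^2 - 1 = 1.79688^2 - 1 = 2.22878
T = 1/2.22878 = 0.448676
Efficiency = (1 - 0.448676)*100 = 55.132 %


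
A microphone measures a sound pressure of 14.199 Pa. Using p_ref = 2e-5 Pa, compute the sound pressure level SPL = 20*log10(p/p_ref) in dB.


p / p_ref = 14.199 / 2e-5 = 709950
SPL = 20 * log10(709950) = 117.02 dB


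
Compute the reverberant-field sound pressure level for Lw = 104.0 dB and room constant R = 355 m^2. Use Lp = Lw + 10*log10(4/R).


4/R = 4/355 = 0.0112676
Lp = 104.0 + 10*log10(0.0112676) = 84.518 dB


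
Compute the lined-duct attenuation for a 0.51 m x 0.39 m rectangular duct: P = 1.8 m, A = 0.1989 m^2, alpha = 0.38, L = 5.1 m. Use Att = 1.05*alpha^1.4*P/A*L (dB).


alpha^1.4 = 0.38^1.4 = 0.258046
Attenuation rate = 1.05 * alpha^1.4 * P / A
= 1.05 * 0.258046 * 1.8 / 0.1989 = 2.45202 dB/m
Total Att = 2.45202 * 5.1 = 12.505 dB


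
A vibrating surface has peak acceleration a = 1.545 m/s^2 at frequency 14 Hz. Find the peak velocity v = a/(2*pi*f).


omega = 2*pi*f = 2*pi*14 = 87.9646 rad/s
v = a / omega = 1.545 / 87.9646 = 0.017564 m/s


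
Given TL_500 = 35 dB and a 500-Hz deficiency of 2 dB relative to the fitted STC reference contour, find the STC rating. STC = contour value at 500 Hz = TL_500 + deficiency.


By ASTM E413, STC = value of the fitted reference contour at 500 Hz.
Contour value at 500 Hz = TL_500 + deficiency = 35 + 2 = 37
STC = 37


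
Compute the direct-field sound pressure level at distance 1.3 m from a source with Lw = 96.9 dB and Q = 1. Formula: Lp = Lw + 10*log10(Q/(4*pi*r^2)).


4*pi*r^2 = 4*pi*1.3^2 = 21.2372 m^2
Q / (4*pi*r^2) = 1 / 21.2372 = 0.0470872
Lp = 96.9 + 10*log10(0.0470872) = 83.629 dB


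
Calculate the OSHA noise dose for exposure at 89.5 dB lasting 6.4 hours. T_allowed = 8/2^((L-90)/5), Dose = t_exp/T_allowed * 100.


T_allowed = 8 / 2^((89.5 - 90)/5) = 8.57419 hr
Dose = 6.4 / 8.57419 * 100 = 74.643 %


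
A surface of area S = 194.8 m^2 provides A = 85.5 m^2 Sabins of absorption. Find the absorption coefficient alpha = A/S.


Absorption coefficient = absorbed power / incident power
alpha = A / S = 85.5 / 194.8 = 0.43891


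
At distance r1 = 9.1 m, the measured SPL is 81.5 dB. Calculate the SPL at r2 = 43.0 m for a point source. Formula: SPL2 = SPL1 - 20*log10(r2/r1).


r2/r1 = 43.0/9.1 = 4.72527
Correction = 20*log10(4.72527) = 13.4885 dB
SPL2 = 81.5 - 13.4885 = 68.011 dB


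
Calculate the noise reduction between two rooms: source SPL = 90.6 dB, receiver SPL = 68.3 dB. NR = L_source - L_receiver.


NR = L_source - L_receiver (difference between source and receiving room levels)
NR = 90.6 - 68.3 = 22.3 dB


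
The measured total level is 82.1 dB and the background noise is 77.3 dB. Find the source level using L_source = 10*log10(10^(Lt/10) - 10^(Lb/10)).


10^(82.1/10) = 1.62181e+08
10^(77.3/10) = 5.37032e+07
Difference = 1.62181e+08 - 5.37032e+07 = 1.08478e+08
L_source = 10*log10(1.08478e+08) = 80.353 dB


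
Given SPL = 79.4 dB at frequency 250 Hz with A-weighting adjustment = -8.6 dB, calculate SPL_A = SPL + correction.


A-weighting table: 250 Hz -> -8.6 dB correction
SPL_A = SPL + correction = 79.4 + (-8.6) = 70.8 dBA


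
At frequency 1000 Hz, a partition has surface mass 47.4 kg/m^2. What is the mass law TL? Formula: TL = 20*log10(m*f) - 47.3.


m * f = 47.4 * 1000 = 47400
20*log10(47400) = 93.5156 dB
TL = 93.5156 - 47.3 = 46.216 dB


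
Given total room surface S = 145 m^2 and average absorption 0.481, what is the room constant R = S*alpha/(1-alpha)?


R = 145 * 0.481 / (1 - 0.481) = 134.38 m^2


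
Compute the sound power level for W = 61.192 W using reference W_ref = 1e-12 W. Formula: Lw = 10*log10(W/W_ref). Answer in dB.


W / W_ref = 61.192 / 1e-12 = 6.1192e+13
Lw = 10 * log10(6.1192e+13) = 137.87 dB


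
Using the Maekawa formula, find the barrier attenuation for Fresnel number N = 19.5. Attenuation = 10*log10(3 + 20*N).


3 + 20*N = 3 + 20*19.5 = 393
Att = 10*log10(393) = 25.944 dB


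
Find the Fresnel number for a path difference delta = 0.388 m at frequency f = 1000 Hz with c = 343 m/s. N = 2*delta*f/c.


N = 2*delta*f/c = 2*delta/lambda, where lambda = c/f
lambda = 343 / 1000 = 0.343 m
N = 2 * 0.388 / 0.343 = 2.2624


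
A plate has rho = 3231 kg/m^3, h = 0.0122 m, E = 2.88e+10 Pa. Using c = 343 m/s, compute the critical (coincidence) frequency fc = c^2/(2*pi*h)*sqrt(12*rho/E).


12*rho/E = 12*3231/2.88e+10 = 1.34625e-06
sqrt(12*rho/E) = sqrt(1.34625e-06) = 0.00116028
c^2/(2*pi*h) = 343^2/(2*pi*0.0122) = 1.53479e+06
fc = 1.53479e+06 * 0.00116028 = 1780.8 Hz


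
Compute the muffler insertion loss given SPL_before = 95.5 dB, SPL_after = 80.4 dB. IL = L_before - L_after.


Insertion loss = SPL without muffler - SPL with muffler
IL = 95.5 - 80.4 = 15.1 dB


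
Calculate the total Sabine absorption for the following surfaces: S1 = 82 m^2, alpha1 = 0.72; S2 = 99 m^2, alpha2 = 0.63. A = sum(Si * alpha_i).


82 * 0.72 = 59.04
99 * 0.63 = 62.37
A_total = 59.04 + 62.37 = 121.41 m^2


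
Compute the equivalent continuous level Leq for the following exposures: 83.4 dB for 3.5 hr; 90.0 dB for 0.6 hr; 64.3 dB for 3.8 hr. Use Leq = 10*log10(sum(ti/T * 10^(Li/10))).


T_total = 3.5 + 0.6 + 3.8 = 7.9 hr
(3.5/7.9) * 10^(83.4/10) = 9.69261e+07
(0.6/7.9) * 10^(90.0/10) = 7.59494e+07
(3.8/7.9) * 10^(64.3/10) = 1.29466e+06
Sum = 9.69261e+07 + 7.59494e+07 + 1.29466e+06 = 1.7417e+08
Leq = 10*log10(1.7417e+08) = 82.41 dB


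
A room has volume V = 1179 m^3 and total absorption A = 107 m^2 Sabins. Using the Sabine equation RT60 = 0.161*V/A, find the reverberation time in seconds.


RT60 = 0.161 * 1179 / 107 = 1.774 s


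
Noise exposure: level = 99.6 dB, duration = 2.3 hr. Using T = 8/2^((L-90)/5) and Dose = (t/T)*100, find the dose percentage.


T_allowed = 8 / 2^((99.6 - 90)/5) = 2.11404 hr
Dose = 2.3 / 2.11404 * 100 = 108.8 %


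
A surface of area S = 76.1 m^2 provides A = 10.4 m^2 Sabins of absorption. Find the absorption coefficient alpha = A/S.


Absorption coefficient = absorbed power / incident power
alpha = A / S = 10.4 / 76.1 = 0.13666


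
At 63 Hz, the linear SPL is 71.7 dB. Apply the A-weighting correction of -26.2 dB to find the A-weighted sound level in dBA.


A-weighting table: 63 Hz -> -26.2 dB correction
SPL_A = SPL + correction = 71.7 + (-26.2) = 45.5 dBA


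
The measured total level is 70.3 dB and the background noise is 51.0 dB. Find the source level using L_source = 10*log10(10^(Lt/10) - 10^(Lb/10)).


10^(70.3/10) = 1.07152e+07
10^(51.0/10) = 125893
Difference = 1.07152e+07 - 125893 = 1.05893e+07
L_source = 10*log10(1.05893e+07) = 70.249 dB


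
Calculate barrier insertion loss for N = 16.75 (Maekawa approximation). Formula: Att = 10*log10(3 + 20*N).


3 + 20*N = 3 + 20*16.75 = 338
Att = 10*log10(338) = 25.289 dB


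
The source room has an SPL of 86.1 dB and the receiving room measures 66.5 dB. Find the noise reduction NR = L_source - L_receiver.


NR = L_source - L_receiver (difference between source and receiving room levels)
NR = 86.1 - 66.5 = 19.6 dB


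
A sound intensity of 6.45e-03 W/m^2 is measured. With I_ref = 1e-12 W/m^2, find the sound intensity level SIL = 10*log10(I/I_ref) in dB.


I / I_ref = 6.45e-03 / 1e-12 = 6.45e+09
SIL = 10 * log10(6.45e+09) = 98.096 dB


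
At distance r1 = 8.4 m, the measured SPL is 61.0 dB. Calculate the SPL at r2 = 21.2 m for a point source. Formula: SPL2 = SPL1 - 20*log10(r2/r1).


r2/r1 = 21.2/8.4 = 2.52381
Correction = 20*log10(2.52381) = 8.04113 dB
SPL2 = 61.0 - 8.04113 = 52.959 dB


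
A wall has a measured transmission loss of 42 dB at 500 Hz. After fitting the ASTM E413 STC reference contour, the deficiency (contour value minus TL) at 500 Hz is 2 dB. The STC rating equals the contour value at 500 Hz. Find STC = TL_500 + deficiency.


By ASTM E413, STC = value of the fitted reference contour at 500 Hz.
Contour value at 500 Hz = TL_500 + deficiency = 42 + 2 = 44
STC = 44


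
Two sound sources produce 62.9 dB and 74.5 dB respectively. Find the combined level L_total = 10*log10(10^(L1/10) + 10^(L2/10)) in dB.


10^(62.9/10) = 1.94984e+06
10^(74.5/10) = 2.81838e+07
Sum = 1.94984e+06 + 2.81838e+07 = 3.01336e+07
L_total = 10*log10(3.01336e+07) = 74.791 dB


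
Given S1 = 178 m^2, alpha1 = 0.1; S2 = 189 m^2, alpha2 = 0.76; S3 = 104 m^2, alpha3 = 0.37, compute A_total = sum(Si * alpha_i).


178 * 0.1 = 17.8
189 * 0.76 = 143.64
104 * 0.37 = 38.48
A_total = 17.8 + 143.64 + 38.48 = 199.92 m^2


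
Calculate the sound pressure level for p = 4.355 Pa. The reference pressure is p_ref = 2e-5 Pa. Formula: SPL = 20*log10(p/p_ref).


p / p_ref = 4.355 / 2e-5 = 217750
SPL = 20 * log10(217750) = 106.76 dB


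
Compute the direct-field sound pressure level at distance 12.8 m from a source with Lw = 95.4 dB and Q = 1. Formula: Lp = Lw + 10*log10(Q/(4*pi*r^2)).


4*pi*r^2 = 4*pi*12.8^2 = 2058.87 m^2
Q / (4*pi*r^2) = 1 / 2058.87 = 0.000485703
Lp = 95.4 + 10*log10(0.000485703) = 62.264 dB


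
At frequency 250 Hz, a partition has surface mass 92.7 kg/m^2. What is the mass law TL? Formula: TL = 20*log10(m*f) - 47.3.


m * f = 92.7 * 250 = 23175
20*log10(23175) = 87.3004 dB
TL = 87.3004 - 47.3 = 40 dB


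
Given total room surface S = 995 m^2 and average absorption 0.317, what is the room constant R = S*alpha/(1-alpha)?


R = 995 * 0.317 / (1 - 0.317) = 461.81 m^2


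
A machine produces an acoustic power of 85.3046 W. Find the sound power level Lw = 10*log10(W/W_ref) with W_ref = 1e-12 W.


W / W_ref = 85.3046 / 1e-12 = 8.53046e+13
Lw = 10 * log10(8.53046e+13) = 139.31 dB


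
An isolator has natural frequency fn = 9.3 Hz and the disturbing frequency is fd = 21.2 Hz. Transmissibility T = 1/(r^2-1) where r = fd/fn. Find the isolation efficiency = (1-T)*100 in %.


r = 21.2 / 9.3 = 2.27957
r^2 - 1 = 2.27957^2 - 1 = 4.19644
T = 1/4.19644 = 0.238297
Efficiency = (1 - 0.238297)*100 = 76.17 %


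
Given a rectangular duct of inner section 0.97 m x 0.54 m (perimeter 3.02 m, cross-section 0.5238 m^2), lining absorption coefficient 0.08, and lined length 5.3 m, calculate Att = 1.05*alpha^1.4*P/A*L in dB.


alpha^1.4 = 0.08^1.4 = 0.029129
Attenuation rate = 1.05 * alpha^1.4 * P / A
= 1.05 * 0.029129 * 3.02 / 0.5238 = 0.176342 dB/m
Total Att = 0.176342 * 5.3 = 0.93461 dB


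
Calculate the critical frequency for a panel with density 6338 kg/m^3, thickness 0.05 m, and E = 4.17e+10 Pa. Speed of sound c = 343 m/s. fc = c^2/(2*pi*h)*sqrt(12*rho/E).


12*rho/E = 12*6338/4.17e+10 = 1.82388e-06
sqrt(12*rho/E) = sqrt(1.82388e-06) = 0.00135051
c^2/(2*pi*h) = 343^2/(2*pi*0.05) = 374488
fc = 374488 * 0.00135051 = 505.75 Hz


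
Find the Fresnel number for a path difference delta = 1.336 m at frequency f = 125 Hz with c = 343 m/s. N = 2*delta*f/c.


N = 2*delta*f/c = 2*delta/lambda, where lambda = c/f
lambda = 343 / 125 = 2.744 m
N = 2 * 1.336 / 2.744 = 0.97376


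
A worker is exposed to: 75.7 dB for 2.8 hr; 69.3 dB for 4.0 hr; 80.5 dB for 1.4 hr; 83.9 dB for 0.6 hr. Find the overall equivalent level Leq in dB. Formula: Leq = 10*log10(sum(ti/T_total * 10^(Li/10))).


T_total = 2.8 + 4.0 + 1.4 + 0.6 = 8.8 hr
(2.8/8.8) * 10^(75.7/10) = 1.18216e+07
(4.0/8.8) * 10^(69.3/10) = 3.86881e+06
(1.4/8.8) * 10^(80.5/10) = 1.78503e+07
(0.6/8.8) * 10^(83.9/10) = 1.67367e+07
Sum = 1.18216e+07 + 3.86881e+06 + 1.78503e+07 + 1.67367e+07 = 5.02774e+07
Leq = 10*log10(5.02774e+07) = 77.014 dB


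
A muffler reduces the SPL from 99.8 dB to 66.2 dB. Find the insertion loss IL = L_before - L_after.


Insertion loss = SPL without muffler - SPL with muffler
IL = 99.8 - 66.2 = 33.6 dB


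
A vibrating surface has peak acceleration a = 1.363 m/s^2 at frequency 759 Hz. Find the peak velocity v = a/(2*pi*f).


omega = 2*pi*f = 2*pi*759 = 4768.94 rad/s
v = a / omega = 1.363 / 4768.94 = 0.00028581 m/s


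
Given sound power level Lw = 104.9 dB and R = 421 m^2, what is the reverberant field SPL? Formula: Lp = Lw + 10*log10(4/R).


4/R = 4/421 = 0.00950119
Lp = 104.9 + 10*log10(0.00950119) = 84.678 dB


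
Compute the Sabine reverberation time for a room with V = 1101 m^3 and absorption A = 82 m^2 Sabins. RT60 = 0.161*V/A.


RT60 = 0.161 * 1101 / 82 = 2.1617 s


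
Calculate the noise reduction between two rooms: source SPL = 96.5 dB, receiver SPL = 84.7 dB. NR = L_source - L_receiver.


NR = L_source - L_receiver (difference between source and receiving room levels)
NR = 96.5 - 84.7 = 11.8 dB


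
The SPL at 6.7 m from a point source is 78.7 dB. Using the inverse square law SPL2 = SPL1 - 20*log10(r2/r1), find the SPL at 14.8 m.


r2/r1 = 14.8/6.7 = 2.20896
Correction = 20*log10(2.20896) = 6.88376 dB
SPL2 = 78.7 - 6.88376 = 71.816 dB


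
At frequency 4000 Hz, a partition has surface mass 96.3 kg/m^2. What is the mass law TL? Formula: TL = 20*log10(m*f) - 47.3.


m * f = 96.3 * 4000 = 385200
20*log10(385200) = 111.714 dB
TL = 111.714 - 47.3 = 64.414 dB


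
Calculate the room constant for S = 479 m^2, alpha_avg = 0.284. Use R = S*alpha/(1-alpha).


R = 479 * 0.284 / (1 - 0.284) = 189.99 m^2


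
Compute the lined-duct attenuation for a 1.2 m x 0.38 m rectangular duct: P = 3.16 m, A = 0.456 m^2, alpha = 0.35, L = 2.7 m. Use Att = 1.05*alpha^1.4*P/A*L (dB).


alpha^1.4 = 0.35^1.4 = 0.229983
Attenuation rate = 1.05 * alpha^1.4 * P / A
= 1.05 * 0.229983 * 3.16 / 0.456 = 1.67343 dB/m
Total Att = 1.67343 * 2.7 = 4.5183 dB


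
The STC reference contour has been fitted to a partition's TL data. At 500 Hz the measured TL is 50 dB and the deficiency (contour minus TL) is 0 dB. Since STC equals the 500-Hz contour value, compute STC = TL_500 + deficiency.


By ASTM E413, STC = value of the fitted reference contour at 500 Hz.
Contour value at 500 Hz = TL_500 + deficiency = 50 + 0 = 50
STC = 50


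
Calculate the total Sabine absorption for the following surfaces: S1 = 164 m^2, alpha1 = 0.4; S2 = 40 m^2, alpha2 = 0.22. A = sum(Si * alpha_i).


164 * 0.4 = 65.6
40 * 0.22 = 8.8
A_total = 65.6 + 8.8 = 74.4 m^2


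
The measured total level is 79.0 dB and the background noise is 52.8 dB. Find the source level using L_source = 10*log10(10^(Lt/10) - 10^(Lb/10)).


10^(79.0/10) = 7.94328e+07
10^(52.8/10) = 190546
Difference = 7.94328e+07 - 190546 = 7.92423e+07
L_source = 10*log10(7.92423e+07) = 78.99 dB


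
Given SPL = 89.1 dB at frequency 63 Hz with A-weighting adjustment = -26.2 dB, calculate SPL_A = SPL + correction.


A-weighting table: 63 Hz -> -26.2 dB correction
SPL_A = SPL + correction = 89.1 + (-26.2) = 62.9 dBA


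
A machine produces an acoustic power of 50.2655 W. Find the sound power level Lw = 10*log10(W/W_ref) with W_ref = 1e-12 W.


W / W_ref = 50.2655 / 1e-12 = 5.02655e+13
Lw = 10 * log10(5.02655e+13) = 137.01 dB
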